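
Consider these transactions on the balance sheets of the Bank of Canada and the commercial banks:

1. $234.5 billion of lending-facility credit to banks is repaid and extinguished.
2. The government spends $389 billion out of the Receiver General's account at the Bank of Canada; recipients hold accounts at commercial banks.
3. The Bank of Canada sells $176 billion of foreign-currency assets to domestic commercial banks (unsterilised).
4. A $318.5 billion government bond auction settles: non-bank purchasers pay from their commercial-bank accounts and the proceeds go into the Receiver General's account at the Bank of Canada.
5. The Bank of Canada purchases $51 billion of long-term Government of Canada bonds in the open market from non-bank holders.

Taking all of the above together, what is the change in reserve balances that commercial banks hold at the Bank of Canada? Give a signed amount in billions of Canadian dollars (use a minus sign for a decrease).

Discount-window repayment $234.5 billion: repayment is debited from reserves → −$234.5B.
Government spending $389 billion: government payments flow into bank reserve accounts → +$389B.
FX sale $176 billion: the buying banks pay out of their reserve balances → −$176B.
Government account inflow $318.5 billion: funds move from bank reserves into the government account → −$318.5B.
Asset purchase (from non-banks) $51 billion: the Bank of Canada pays by crediting reserve accounts → +$51B.
Net: −234.5 + 389 − 176 − 318.5 + 51 = -$289 billion.

-$289 billion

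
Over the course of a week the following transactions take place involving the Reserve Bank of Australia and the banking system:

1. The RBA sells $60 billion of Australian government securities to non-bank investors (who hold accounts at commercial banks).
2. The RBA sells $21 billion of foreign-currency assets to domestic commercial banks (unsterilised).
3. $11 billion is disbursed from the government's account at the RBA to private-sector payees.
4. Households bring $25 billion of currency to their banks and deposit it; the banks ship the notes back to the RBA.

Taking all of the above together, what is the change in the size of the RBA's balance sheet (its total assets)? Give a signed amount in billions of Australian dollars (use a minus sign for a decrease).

-$81 billion

Asset sale (to non-banks) $60 billion: an RBA asset is shed → −$60B.
FX sale $21 billion: an RBA asset is shed → −$21B.
Government spending $11 billion: only the composition of liabilities changes → 0.
Currency deposit $25 billion: only the composition of liabilities changes → 0.
Net: −60 − 21 + 0 + 0 = -$81 billion.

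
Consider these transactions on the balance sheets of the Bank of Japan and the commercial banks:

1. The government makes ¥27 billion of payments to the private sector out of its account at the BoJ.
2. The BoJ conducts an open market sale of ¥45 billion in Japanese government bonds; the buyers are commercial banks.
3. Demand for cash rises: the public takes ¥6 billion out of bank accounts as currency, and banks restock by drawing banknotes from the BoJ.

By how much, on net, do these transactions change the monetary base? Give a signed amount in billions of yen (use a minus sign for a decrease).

-¥18 billion

Government spending ¥27 billion: a non-base liability converts back to reserves → +¥27B.
OMO sale (to banks) ¥45 billion: BoJ balance sheet contracts → −¥45B.
Currency withdrawal ¥6 billion: just a shift between currency and reserves — both are base money → 0.
Net: 27 − 45 + 0 = -¥18 billion.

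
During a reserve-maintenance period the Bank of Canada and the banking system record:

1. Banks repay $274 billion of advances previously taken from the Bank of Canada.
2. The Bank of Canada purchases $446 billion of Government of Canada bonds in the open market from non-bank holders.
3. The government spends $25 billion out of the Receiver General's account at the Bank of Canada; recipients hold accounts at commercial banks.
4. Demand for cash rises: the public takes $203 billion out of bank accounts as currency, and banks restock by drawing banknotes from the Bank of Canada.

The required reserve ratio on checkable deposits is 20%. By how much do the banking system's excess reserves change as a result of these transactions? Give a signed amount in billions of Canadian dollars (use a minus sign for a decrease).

-$59.6 billion

Discount-window repayment $274 billion: reserves −$274B, deposits 0.
Asset purchase (from non-banks) $446 billion: reserves +$446B, deposits +$446B.
Government spending $25 billion: reserves +$25B, deposits +$25B.
Currency withdrawal $203 billion: reserves −$203B, deposits −$203B.
Totals: Δreserves = −$6B, Δdeposits = +$268B.
Δrequired reserves = 20% × +$268B = +$53.6B.
Δexcess reserves = Δreserves − Δrequired = −$6B − (+$53.6B) = -$59.6 billion.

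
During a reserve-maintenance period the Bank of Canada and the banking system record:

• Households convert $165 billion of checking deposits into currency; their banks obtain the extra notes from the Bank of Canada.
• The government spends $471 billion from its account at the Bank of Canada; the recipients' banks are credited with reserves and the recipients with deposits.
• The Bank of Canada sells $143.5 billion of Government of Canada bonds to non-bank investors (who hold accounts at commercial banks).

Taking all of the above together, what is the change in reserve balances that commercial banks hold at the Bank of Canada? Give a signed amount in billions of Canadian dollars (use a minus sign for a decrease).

+$162.5 billion

Currency withdrawal $165 billion: banks swap reserves for currency → −$165B.
Government spending $471 billion: government payments flow into bank reserve accounts → +$471B.
Asset sale (to non-banks) $143.5 billion: the non-bank buyers' banks settle from reserves → −$143.5B.
Net: −165 + 471 − 143.5 = +$162.5 billion.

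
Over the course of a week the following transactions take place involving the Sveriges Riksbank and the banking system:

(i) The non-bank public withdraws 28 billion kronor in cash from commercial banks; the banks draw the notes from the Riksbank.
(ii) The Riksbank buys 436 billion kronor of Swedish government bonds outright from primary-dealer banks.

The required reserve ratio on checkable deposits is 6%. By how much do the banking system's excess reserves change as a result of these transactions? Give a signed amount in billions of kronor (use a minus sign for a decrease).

+409.68 billion

Currency withdrawal 28 billion kronor: reserves −28B, deposits −28B.
OMO purchase (from banks) 436 billion kronor: reserves +436B, deposits 0.
Totals: Δreserves = +408B, Δdeposits = −28B.
Δrequired reserves = 6% × −28B = −1.68B.
Δexcess reserves = Δreserves − Δrequired = +408B − (−1.68B) = +409.68 billion.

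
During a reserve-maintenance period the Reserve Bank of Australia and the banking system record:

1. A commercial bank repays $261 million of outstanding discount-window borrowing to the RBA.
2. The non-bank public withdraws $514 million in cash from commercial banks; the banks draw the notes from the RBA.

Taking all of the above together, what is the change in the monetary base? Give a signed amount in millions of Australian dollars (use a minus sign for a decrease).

Discount-window repayment $261 million: RBA balance sheet contracts → −$261M.
Currency withdrawal $514 million: just a shift between currency and reserves — both are base money → 0.
Net: −261 + 0 = -$261 million.

-$261 million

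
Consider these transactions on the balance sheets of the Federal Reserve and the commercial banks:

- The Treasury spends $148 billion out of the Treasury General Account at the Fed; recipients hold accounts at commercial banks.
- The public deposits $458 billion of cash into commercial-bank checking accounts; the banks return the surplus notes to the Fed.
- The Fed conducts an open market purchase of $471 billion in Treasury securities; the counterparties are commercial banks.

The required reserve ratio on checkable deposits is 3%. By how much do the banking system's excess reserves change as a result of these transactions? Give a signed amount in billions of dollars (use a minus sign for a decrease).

Government spending $148 billion: reserves +$148B, deposits +$148B.
Currency deposit $458 billion: reserves +$458B, deposits +$458B.
OMO purchase (from banks) $471 billion: reserves +$471B, deposits 0.
Totals: Δreserves = +$1077B, Δdeposits = +$606B.
Δrequired reserves = 3% × +$606B = +$18.18B.
Δexcess reserves = Δreserves − Δrequired = +$1077B − (+$18.18B) = +$1058.82 billion.

+$1058.82 billion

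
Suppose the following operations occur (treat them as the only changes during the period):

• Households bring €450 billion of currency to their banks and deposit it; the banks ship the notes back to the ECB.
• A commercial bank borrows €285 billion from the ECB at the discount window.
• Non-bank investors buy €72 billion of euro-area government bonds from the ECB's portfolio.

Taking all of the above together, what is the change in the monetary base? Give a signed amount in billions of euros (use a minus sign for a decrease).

ECB balance sheet:
  Assets:      Securities −€72B, Loans to banks +€285B
  Liabilities: Bank reserves +€663B, Currency in circulation −€450B
Commercial banking system:
  Assets:      Reserves at CB +€663B
  Liabilities: Checkable deposits +€378B, Borrowings from CB +€285B
Monetary base = currency + reserves: −€450B + (+€663B) = +€213 billion.

+€213 billion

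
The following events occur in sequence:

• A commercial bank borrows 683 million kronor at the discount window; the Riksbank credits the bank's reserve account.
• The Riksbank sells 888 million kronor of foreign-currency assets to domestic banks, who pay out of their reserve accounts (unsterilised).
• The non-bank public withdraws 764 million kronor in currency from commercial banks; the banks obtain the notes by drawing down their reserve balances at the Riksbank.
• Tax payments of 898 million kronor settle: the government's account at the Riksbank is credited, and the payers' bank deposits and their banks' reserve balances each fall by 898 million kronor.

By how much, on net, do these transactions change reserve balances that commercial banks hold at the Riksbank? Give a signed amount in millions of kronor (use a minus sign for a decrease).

Discount-window loan 683 million kronor: the loan is credited to the bank's reserve account → +683M.
FX sale 888 million kronor: the buying banks pay out of their reserve balances → −888M.
Currency withdrawal 764 million kronor: banks swap reserves for currency → −764M.
Government account inflow 898 million kronor: funds move from bank reserves into the government account → −898M.
Net: 683 − 888 − 764 − 898 = -1867 million.

-1867 million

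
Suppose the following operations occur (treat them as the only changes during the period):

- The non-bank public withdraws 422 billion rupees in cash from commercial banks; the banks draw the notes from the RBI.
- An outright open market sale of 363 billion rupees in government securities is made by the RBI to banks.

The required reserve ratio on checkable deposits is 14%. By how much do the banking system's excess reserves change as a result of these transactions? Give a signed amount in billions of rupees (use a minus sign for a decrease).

-725.92 billion

Currency withdrawal 422 billion rupees: reserves −422B, deposits −422B.
OMO sale (to banks) 363 billion rupees: reserves −363B, deposits 0.
Totals: Δreserves = −785B, Δdeposits = −422B.
Δrequired reserves = 14% × −422B = −59.08B.
Δexcess reserves = Δreserves − Δrequired = −785B − (−59.08B) = -725.92 billion.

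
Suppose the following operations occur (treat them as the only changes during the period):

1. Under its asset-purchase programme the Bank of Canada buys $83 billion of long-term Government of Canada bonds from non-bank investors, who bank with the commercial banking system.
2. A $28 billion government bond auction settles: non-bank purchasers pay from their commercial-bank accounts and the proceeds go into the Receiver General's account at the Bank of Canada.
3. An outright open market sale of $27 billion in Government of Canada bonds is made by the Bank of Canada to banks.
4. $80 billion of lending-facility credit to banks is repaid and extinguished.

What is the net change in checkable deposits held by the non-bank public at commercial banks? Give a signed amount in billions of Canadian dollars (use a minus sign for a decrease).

Asset purchase (from non-banks) $83 billion: non-bank counterparties' bank balances rise → +$83B.
Government account inflow $28 billion: non-bank counterparties' bank balances fall → −$28B.
OMO sale (to banks) $27 billion: the counterparty is a bank, so public deposits are unchanged → 0.
Discount-window repayment $80 billion: the counterparty is a bank, so public deposits are unchanged → 0.
Net: 83 − 28 + 0 + 0 = +$55 billion.

+$55 billion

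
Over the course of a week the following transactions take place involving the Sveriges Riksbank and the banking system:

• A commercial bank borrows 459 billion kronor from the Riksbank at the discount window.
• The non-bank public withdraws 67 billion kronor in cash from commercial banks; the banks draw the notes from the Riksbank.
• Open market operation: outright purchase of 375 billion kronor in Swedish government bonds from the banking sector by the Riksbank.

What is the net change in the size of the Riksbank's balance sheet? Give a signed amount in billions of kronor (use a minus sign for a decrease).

Discount-window loan 459 billion kronor: a Riksbank asset is acquired → +459B.
Currency withdrawal 67 billion kronor: only the composition of liabilities changes → 0.
OMO purchase (from banks) 375 billion kronor: a Riksbank asset is acquired → +375B.
Net: 459 + 0 + 375 = +834 billion.

+834 billion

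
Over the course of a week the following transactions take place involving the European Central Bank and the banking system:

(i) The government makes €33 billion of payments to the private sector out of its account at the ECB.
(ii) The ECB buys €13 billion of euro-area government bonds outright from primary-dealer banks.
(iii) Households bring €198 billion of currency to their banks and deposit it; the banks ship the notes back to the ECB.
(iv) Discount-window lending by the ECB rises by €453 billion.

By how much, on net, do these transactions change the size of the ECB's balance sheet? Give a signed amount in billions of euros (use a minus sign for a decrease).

Government spending €33 billion: only the composition of liabilities changes → 0.
OMO purchase (from banks) €13 billion: an ECB asset is acquired → +€13B.
Currency deposit €198 billion: only the composition of liabilities changes → 0.
Discount-window loan €453 billion: an ECB asset is acquired → +€453B.
Net: 0 + 13 + 0 + 453 = +€466 billion.

+€466 billion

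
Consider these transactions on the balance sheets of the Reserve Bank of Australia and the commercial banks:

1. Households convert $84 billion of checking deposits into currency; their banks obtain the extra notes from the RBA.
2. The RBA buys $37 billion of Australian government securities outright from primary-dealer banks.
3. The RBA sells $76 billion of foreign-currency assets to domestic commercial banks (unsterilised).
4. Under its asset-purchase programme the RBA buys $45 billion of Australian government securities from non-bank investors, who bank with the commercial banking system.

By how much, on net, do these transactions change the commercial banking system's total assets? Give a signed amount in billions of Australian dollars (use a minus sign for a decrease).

Currency withdrawal $84 billion: bank balance sheets shrink → −$84B.
OMO purchase (from banks) $37 billion: just an asset swap on bank balance sheets → 0.
FX sale $76 billion: just an asset swap on bank balance sheets → 0.
Asset purchase (from non-banks) $45 billion: bank balance sheets expand → +$45B.
Net: −84 + 0 + 0 + 45 = -$39 billion.

-$39 billion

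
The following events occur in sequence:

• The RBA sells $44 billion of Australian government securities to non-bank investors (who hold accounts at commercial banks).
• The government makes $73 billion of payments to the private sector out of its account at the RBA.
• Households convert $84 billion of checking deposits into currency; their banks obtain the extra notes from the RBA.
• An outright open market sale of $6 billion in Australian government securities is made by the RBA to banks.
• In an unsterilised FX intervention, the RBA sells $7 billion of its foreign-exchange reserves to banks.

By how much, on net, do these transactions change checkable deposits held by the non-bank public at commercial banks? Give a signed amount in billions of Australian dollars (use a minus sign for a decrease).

-$55 billion

Asset sale (to non-banks) $44 billion: non-bank counterparties' bank balances fall → −$44B.
Government spending $73 billion: non-bank counterparties' bank balances rise → +$73B.
Currency withdrawal $84 billion: non-bank counterparties' bank balances fall → −$84B.
OMO sale (to banks) $6 billion: the counterparty is a bank, so public deposits are unchanged → 0.
FX sale $7 billion: the counterparty is a bank, so public deposits are unchanged → 0.
Net: −44 + 73 − 84 + 0 + 0 = -$55 billion.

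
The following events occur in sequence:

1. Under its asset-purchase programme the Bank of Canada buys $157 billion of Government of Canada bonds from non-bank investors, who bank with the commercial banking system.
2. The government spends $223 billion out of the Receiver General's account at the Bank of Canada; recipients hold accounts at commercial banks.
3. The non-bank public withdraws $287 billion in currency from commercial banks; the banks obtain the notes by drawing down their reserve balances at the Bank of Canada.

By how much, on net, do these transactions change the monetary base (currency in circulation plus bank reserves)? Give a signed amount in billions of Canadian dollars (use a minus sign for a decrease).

Bank of Canada balance sheet:
  Assets:      Securities +$157B
  Liabilities: Bank reserves +$93B, Currency in circulation +$287B, Government deposits −$223B
Commercial banking system:
  Assets:      Reserves at CB +$93B
  Liabilities: Checkable deposits +$93B
Monetary base = currency + reserves: +$287B + (+$93B) = +$380 billion.

+$380 billion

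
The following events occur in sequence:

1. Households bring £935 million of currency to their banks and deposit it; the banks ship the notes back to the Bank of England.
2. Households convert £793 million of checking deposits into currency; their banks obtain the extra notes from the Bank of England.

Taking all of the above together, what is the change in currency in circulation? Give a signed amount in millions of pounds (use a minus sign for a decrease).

-£142 million

Currency deposit £935 million: notes return to the central bank → −£935M.
Currency withdrawal £793 million: notes leave the central bank → +£793M.
Net: −935 + 793 = -£142 million.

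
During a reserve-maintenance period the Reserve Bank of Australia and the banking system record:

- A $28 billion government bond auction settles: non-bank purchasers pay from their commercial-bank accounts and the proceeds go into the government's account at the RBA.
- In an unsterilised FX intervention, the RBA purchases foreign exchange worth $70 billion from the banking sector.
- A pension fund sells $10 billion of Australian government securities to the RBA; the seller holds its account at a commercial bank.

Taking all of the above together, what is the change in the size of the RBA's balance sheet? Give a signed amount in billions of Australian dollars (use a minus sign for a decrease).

+$80 billion

Government account inflow $28 billion: only the composition of liabilities changes → 0.
FX purchase $70 billion: an RBA asset is acquired → +$70B.
Asset purchase (from non-banks) $10 billion: an RBA asset is acquired → +$10B.
Net: 0 + 70 + 10 = +$80 billion.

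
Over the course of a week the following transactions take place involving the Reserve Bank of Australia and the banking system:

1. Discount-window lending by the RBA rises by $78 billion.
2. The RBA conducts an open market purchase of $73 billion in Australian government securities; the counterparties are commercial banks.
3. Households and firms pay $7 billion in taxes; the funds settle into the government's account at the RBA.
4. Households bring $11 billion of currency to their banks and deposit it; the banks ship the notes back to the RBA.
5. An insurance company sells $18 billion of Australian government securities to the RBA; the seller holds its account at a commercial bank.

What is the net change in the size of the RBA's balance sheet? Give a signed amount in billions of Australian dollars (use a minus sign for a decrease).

+$169 billion

Discount-window loan $78 billion: an RBA asset is acquired → +$78B.
OMO purchase (from banks) $73 billion: an RBA asset is acquired → +$73B.
Government account inflow $7 billion: only the composition of liabilities changes → 0.
Currency deposit $11 billion: only the composition of liabilities changes → 0.
Asset purchase (from non-banks) $18 billion: an RBA asset is acquired → +$18B.
Net: 78 + 73 + 0 + 0 + 18 = +$169 billion.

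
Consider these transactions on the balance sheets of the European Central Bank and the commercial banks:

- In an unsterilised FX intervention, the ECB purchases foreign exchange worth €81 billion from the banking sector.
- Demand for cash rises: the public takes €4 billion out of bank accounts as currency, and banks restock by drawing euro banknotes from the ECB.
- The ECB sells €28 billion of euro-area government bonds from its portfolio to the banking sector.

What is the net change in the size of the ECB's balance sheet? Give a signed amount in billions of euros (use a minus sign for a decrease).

FX purchase €81 billion: an ECB asset is acquired → +€81B.
Currency withdrawal €4 billion: only the composition of liabilities changes → 0.
OMO sale (to banks) €28 billion: an ECB asset is shed → −€28B.
Net: 81 + 0 − 28 = +€53 billion.

+€53 billion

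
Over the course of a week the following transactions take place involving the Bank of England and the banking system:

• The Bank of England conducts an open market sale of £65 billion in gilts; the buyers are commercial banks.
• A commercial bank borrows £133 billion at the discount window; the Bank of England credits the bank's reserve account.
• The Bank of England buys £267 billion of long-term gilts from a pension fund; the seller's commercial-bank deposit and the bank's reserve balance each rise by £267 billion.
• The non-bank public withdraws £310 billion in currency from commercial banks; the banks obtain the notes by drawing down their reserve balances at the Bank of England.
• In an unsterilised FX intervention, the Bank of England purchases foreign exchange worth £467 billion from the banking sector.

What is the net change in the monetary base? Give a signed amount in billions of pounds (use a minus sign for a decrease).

OMO sale (to banks) £65 billion: Bank of England balance sheet contracts → −£65B.
Discount-window loan £133 billion: Bank of England balance sheet expands → +£133B.
Asset purchase (from non-banks) £267 billion: Bank of England balance sheet expands → +£267B.
Currency withdrawal £310 billion: just a shift between currency and reserves — both are base money → 0.
FX purchase £467 billion: Bank of England balance sheet expands → +£467B.
Net: −65 + 133 + 267 + 0 + 467 = +£802 billion.

+£802 billion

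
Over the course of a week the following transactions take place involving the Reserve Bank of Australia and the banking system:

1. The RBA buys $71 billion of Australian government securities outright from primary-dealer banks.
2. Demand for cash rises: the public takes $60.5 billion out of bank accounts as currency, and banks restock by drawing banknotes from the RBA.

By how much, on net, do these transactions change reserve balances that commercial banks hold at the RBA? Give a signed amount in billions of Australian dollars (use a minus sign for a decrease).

+$10.5 billion

RBA balance sheet:
  Assets:      Securities +$71B
  Liabilities: Bank reserves +$10.5B, Currency in circulation +$60.5B
So the change in reserve balances that commercial banks hold at the RBA is +$10.5 billion.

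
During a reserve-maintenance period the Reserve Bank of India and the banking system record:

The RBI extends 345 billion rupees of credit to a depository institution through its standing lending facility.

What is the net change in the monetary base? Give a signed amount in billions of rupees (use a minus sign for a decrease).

Discount-window loan 345 billion rupees: RBI balance sheet expands → +345B.

+345 billion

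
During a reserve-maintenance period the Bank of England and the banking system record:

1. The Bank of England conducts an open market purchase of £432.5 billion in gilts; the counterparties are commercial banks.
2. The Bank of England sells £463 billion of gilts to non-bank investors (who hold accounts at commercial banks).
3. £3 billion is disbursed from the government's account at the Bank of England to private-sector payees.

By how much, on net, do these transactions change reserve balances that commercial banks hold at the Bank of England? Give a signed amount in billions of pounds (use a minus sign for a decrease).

Bank of England balance sheet:
  Assets:      Securities −£30.5B
  Liabilities: Bank reserves −£27.5B, Government deposits −£3B
Commercial banking system:
  Assets:      Reserves at CB −£27.5B, Securities −£432.5B
  Liabilities: Checkable deposits −£460B
So the change in reserve balances that commercial banks hold at the Bank of England is -£27.5 billion.

-£27.5 billion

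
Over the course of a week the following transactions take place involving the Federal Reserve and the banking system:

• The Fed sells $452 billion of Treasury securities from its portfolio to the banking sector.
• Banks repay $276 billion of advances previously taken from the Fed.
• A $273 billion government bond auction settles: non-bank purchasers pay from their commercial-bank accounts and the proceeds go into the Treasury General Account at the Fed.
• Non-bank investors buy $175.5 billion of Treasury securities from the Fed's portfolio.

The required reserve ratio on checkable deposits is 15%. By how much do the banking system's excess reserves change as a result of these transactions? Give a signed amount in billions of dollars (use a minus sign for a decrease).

-$1109.225 billion

OMO sale (to banks) $452 billion: reserves −$452B, deposits 0.
Discount-window repayment $276 billion: reserves −$276B, deposits 0.
Government account inflow $273 billion: reserves −$273B, deposits −$273B.
Asset sale (to non-banks) $175.5 billion: reserves −$175.5B, deposits −$175.5B.
Totals: Δreserves = −$1176.5B, Δdeposits = −$448.5B.
Δrequired reserves = 15% × −$448.5B = −$67.275B.
Δexcess reserves = Δreserves − Δrequired = −$1176.5B − (−$67.275B) = -$1109.225 billion.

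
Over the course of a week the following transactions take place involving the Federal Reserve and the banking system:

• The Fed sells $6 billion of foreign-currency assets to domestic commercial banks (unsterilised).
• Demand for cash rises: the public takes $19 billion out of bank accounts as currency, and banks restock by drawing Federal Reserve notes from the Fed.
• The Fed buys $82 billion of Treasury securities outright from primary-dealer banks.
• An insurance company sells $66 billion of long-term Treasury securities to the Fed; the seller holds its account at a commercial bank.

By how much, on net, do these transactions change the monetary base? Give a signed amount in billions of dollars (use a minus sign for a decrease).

FX sale $6 billion: Fed balance sheet contracts → −$6B.
Currency withdrawal $19 billion: just a shift between currency and reserves — both are base money → 0.
OMO purchase (from banks) $82 billion: Fed balance sheet expands → +$82B.
Asset purchase (from non-banks) $66 billion: Fed balance sheet expands → +$66B.
Net: −6 + 0 + 82 + 66 = +$142 billion.

+$142 billion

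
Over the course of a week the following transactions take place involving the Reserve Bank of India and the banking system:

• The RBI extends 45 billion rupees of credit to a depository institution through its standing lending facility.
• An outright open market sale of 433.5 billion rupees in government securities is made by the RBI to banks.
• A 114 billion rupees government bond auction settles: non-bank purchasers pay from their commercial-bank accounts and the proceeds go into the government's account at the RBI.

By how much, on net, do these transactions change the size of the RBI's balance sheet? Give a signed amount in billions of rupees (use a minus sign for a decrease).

Discount-window loan 45 billion rupees: an RBI asset is acquired → +45B.
OMO sale (to banks) 433.5 billion rupees: an RBI asset is shed → −433.5B.
Government account inflow 114 billion rupees: only the composition of liabilities changes → 0.
Net: 45 − 433.5 + 0 = -388.5 billion.

-388.5 billion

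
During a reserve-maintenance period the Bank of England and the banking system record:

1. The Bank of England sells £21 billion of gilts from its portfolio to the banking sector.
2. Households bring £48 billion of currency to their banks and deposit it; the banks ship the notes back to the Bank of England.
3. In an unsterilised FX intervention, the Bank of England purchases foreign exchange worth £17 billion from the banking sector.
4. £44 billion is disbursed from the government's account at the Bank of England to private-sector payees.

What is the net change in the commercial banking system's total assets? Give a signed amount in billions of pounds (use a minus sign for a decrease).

OMO sale (to banks) £21 billion: just an asset swap on bank balance sheets → 0.
Currency deposit £48 billion: bank balance sheets expand → +£48B.
FX purchase £17 billion: just an asset swap on bank balance sheets → 0.
Government spending £44 billion: bank balance sheets expand → +£44B.
Net: 0 + 48 + 0 + 44 = +£92 billion.

+£92 billion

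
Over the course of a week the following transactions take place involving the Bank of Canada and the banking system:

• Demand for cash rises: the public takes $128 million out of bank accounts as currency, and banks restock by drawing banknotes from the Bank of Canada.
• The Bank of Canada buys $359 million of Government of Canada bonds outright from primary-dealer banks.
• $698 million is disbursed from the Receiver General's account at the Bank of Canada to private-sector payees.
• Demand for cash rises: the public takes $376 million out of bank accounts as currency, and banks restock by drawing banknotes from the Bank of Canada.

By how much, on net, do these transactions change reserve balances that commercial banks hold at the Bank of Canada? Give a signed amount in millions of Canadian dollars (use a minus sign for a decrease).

Bank of Canada balance sheet:
  Assets:      Securities +$359M
  Liabilities: Bank reserves +$553M, Currency in circulation +$504M, Government deposits −$698M
Commercial banking system:
  Assets:      Reserves at CB +$553M, Securities −$359M
  Liabilities: Checkable deposits +$194M
So the change in reserve balances that commercial banks hold at the Bank of Canada is +$553 million.

+$553 million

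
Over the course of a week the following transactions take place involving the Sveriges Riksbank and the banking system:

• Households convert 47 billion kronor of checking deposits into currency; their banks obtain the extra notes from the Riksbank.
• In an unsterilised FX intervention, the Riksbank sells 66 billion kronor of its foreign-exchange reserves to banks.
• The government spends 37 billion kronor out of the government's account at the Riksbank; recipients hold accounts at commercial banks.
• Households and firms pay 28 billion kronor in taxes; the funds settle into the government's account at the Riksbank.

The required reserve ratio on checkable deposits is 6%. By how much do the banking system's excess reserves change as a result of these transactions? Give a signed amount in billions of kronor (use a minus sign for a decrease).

Currency withdrawal 47 billion kronor: reserves −47B, deposits −47B.
FX sale 66 billion kronor: reserves −66B, deposits 0.
Government spending 37 billion kronor: reserves +37B, deposits +37B.
Government account inflow 28 billion kronor: reserves −28B, deposits −28B.
Totals: Δreserves = −104B, Δdeposits = −38B.
Δrequired reserves = 6% × −38B = −2.28B.
Δexcess reserves = Δreserves − Δrequired = −104B − (−2.28B) = -101.72 billion.

-101.72 billion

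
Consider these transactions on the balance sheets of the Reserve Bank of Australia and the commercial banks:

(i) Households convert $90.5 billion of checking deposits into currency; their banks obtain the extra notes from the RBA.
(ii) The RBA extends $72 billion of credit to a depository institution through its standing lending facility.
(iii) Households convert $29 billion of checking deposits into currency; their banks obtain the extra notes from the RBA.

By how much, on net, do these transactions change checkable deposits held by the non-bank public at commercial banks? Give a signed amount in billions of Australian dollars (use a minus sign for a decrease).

-$119.5 billion

Currency withdrawal $90.5 billion: non-bank counterparties' bank balances fall → −$90.5B.
Discount-window loan $72 billion: the counterparty is a bank, so public deposits are unchanged → 0.
Currency withdrawal $29 billion: non-bank counterparties' bank balances fall → −$29B.
Net: −90.5 + 0 − 29 = -$119.5 billion.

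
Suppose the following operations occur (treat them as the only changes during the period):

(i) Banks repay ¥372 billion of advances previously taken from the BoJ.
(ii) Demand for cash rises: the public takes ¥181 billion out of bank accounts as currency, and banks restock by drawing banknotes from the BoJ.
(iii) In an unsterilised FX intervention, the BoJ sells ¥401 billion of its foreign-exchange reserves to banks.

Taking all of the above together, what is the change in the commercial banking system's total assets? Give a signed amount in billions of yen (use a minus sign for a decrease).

-¥553 billion

Discount-window repayment ¥372 billion: bank balance sheets shrink → −¥372B.
Currency withdrawal ¥181 billion: bank balance sheets shrink → −¥181B.
FX sale ¥401 billion: just an asset swap on bank balance sheets → 0.
Net: −372 − 181 + 0 = -¥553 billion.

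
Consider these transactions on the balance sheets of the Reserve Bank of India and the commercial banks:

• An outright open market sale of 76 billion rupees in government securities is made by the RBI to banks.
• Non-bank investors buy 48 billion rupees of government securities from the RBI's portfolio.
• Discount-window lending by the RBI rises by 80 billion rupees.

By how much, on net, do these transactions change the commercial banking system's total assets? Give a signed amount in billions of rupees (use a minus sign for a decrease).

OMO sale (to banks) 76 billion rupees: just an asset swap on bank balance sheets → 0.
Asset sale (to non-banks) 48 billion rupees: bank balance sheets shrink → −48B.
Discount-window loan 80 billion rupees: bank balance sheets expand → +80B.
Net: 0 − 48 + 80 = +32 billion.

+32 billion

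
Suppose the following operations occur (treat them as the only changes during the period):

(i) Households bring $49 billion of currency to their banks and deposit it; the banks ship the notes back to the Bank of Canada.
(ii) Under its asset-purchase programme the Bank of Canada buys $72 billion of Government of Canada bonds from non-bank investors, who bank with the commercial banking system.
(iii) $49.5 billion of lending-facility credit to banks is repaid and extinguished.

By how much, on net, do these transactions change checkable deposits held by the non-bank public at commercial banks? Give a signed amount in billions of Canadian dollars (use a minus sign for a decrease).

Bank of Canada balance sheet:
  Assets:      Securities +$72B, Loans to banks −$49.5B
  Liabilities: Bank reserves +$71.5B, Currency in circulation −$49B
Commercial banking system:
  Assets:      Reserves at CB +$71.5B
  Liabilities: Checkable deposits +$121B, Borrowings from CB −$49.5B
So the change in checkable deposits held by the non-bank public at commercial banks is +$121 billion.

+$121 billion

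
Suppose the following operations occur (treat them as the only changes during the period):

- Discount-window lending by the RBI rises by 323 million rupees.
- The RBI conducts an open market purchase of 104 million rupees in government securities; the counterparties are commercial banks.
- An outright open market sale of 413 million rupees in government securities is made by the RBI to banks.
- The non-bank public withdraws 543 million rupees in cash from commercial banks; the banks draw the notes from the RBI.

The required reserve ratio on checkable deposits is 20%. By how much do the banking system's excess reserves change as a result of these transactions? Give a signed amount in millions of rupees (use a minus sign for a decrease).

-420.4 million

Discount-window loan 323 million rupees: reserves +323M, deposits 0.
OMO purchase (from banks) 104 million rupees: reserves +104M, deposits 0.
OMO sale (to banks) 413 million rupees: reserves −413M, deposits 0.
Currency withdrawal 543 million rupees: reserves −543M, deposits −543M.
Totals: Δreserves = −529M, Δdeposits = −543M.
Δrequired reserves = 20% × −543M = −108.6M.
Δexcess reserves = Δreserves − Δrequired = −529M − (−108.6M) = -420.4 million.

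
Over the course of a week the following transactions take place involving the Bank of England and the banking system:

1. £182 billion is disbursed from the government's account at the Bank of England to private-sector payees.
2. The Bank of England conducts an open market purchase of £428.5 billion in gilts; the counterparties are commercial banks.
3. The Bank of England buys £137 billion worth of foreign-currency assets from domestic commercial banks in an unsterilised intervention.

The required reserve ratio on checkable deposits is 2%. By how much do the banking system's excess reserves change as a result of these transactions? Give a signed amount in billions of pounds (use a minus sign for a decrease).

Government spending £182 billion: reserves +£182B, deposits +£182B.
OMO purchase (from banks) £428.5 billion: reserves +£428.5B, deposits 0.
FX purchase £137 billion: reserves +£137B, deposits 0.
Totals: Δreserves = +£747.5B, Δdeposits = +£182B.
Δrequired reserves = 2% × +£182B = +£3.64B.
Δexcess reserves = Δreserves − Δrequired = +£747.5B − (+£3.64B) = +£743.86 billion.

+£743.86 billion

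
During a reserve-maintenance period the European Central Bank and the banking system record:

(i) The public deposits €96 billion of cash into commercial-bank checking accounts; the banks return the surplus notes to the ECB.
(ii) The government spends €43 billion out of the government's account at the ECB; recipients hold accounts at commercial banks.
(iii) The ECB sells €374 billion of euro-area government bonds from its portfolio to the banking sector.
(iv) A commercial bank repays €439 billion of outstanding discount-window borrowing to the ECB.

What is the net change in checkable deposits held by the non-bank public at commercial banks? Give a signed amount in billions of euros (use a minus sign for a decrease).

Currency deposit €96 billion: non-bank counterparties' bank balances rise → +€96B.
Government spending €43 billion: non-bank counterparties' bank balances rise → +€43B.
OMO sale (to banks) €374 billion: the counterparty is a bank, so public deposits are unchanged → 0.
Discount-window repayment €439 billion: the counterparty is a bank, so public deposits are unchanged → 0.
Net: 96 + 43 + 0 + 0 = +€139 billion.

+€139 billion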